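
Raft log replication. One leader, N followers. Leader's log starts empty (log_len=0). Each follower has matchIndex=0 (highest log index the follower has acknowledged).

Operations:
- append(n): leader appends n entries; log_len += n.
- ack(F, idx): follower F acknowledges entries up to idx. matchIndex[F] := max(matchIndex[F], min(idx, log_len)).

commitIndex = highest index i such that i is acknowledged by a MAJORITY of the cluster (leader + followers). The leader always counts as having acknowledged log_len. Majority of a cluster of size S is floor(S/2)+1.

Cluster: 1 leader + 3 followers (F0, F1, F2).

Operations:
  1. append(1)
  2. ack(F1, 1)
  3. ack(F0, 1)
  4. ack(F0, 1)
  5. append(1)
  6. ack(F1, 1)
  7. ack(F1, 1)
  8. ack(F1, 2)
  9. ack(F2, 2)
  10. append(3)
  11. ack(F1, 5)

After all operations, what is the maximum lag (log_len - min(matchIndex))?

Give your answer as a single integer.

Answer: 4

Derivation:
Op 1: append 1 -> log_len=1
Op 2: F1 acks idx 1 -> match: F0=0 F1=1 F2=0; commitIndex=0
Op 3: F0 acks idx 1 -> match: F0=1 F1=1 F2=0; commitIndex=1
Op 4: F0 acks idx 1 -> match: F0=1 F1=1 F2=0; commitIndex=1
Op 5: append 1 -> log_len=2
Op 6: F1 acks idx 1 -> match: F0=1 F1=1 F2=0; commitIndex=1
Op 7: F1 acks idx 1 -> match: F0=1 F1=1 F2=0; commitIndex=1
Op 8: F1 acks idx 2 -> match: F0=1 F1=2 F2=0; commitIndex=1
Op 9: F2 acks idx 2 -> match: F0=1 F1=2 F2=2; commitIndex=2
Op 10: append 3 -> log_len=5
Op 11: F1 acks idx 5 -> match: F0=1 F1=5 F2=2; commitIndex=2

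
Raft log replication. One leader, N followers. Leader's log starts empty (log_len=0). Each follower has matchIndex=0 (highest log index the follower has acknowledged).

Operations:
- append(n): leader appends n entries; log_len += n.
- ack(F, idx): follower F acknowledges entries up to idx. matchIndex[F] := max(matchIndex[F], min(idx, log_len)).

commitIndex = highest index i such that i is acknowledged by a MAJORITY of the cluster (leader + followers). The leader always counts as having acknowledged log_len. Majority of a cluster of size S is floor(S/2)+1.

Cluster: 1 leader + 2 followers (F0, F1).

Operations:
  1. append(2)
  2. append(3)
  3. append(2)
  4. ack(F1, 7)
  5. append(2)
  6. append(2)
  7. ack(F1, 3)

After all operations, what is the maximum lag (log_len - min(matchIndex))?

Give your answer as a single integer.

Answer: 11

Derivation:
Op 1: append 2 -> log_len=2
Op 2: append 3 -> log_len=5
Op 3: append 2 -> log_len=7
Op 4: F1 acks idx 7 -> match: F0=0 F1=7; commitIndex=7
Op 5: append 2 -> log_len=9
Op 6: append 2 -> log_len=11
Op 7: F1 acks idx 3 -> match: F0=0 F1=7; commitIndex=7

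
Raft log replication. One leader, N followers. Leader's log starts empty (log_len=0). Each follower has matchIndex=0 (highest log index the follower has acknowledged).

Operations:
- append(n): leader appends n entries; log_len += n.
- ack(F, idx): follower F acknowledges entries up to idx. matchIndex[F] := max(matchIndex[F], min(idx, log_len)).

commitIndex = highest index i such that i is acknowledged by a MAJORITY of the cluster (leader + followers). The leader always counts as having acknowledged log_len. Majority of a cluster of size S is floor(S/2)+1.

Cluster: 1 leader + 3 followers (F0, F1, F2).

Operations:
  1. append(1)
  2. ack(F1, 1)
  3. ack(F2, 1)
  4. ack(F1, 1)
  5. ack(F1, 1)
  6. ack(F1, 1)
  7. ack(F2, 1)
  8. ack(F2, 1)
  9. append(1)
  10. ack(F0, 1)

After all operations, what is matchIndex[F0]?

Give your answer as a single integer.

Answer: 1

Derivation:
Op 1: append 1 -> log_len=1
Op 2: F1 acks idx 1 -> match: F0=0 F1=1 F2=0; commitIndex=0
Op 3: F2 acks idx 1 -> match: F0=0 F1=1 F2=1; commitIndex=1
Op 4: F1 acks idx 1 -> match: F0=0 F1=1 F2=1; commitIndex=1
Op 5: F1 acks idx 1 -> match: F0=0 F1=1 F2=1; commitIndex=1
Op 6: F1 acks idx 1 -> match: F0=0 F1=1 F2=1; commitIndex=1
Op 7: F2 acks idx 1 -> match: F0=0 F1=1 F2=1; commitIndex=1
Op 8: F2 acks idx 1 -> match: F0=0 F1=1 F2=1; commitIndex=1
Op 9: append 1 -> log_len=2
Op 10: F0 acks idx 1 -> match: F0=1 F1=1 F2=1; commitIndex=1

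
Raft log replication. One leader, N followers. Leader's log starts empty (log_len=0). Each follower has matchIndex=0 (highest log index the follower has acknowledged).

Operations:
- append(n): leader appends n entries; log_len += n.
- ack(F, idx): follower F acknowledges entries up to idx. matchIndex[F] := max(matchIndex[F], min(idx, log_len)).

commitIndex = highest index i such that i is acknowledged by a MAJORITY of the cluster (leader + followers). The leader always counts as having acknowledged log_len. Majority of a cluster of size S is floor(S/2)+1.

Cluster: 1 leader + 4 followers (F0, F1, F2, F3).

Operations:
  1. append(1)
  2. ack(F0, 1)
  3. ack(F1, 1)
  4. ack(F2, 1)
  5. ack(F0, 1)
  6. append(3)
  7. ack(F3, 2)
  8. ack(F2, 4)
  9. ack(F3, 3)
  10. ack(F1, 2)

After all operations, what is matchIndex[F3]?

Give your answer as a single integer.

Op 1: append 1 -> log_len=1
Op 2: F0 acks idx 1 -> match: F0=1 F1=0 F2=0 F3=0; commitIndex=0
Op 3: F1 acks idx 1 -> match: F0=1 F1=1 F2=0 F3=0; commitIndex=1
Op 4: F2 acks idx 1 -> match: F0=1 F1=1 F2=1 F3=0; commitIndex=1
Op 5: F0 acks idx 1 -> match: F0=1 F1=1 F2=1 F3=0; commitIndex=1
Op 6: append 3 -> log_len=4
Op 7: F3 acks idx 2 -> match: F0=1 F1=1 F2=1 F3=2; commitIndex=1
Op 8: F2 acks idx 4 -> match: F0=1 F1=1 F2=4 F3=2; commitIndex=2
Op 9: F3 acks idx 3 -> match: F0=1 F1=1 F2=4 F3=3; commitIndex=3
Op 10: F1 acks idx 2 -> match: F0=1 F1=2 F2=4 F3=3; commitIndex=3

Answer: 3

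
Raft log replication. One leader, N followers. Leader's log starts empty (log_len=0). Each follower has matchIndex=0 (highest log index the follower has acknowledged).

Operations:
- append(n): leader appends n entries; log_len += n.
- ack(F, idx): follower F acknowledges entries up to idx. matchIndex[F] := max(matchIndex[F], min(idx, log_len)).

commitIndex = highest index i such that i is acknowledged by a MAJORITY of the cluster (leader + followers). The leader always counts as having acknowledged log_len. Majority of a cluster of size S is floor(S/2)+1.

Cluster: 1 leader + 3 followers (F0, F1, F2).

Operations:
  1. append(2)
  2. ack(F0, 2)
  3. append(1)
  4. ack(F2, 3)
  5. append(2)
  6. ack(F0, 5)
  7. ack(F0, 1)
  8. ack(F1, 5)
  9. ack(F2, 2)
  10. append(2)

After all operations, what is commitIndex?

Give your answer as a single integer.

Op 1: append 2 -> log_len=2
Op 2: F0 acks idx 2 -> match: F0=2 F1=0 F2=0; commitIndex=0
Op 3: append 1 -> log_len=3
Op 4: F2 acks idx 3 -> match: F0=2 F1=0 F2=3; commitIndex=2
Op 5: append 2 -> log_len=5
Op 6: F0 acks idx 5 -> match: F0=5 F1=0 F2=3; commitIndex=3
Op 7: F0 acks idx 1 -> match: F0=5 F1=0 F2=3; commitIndex=3
Op 8: F1 acks idx 5 -> match: F0=5 F1=5 F2=3; commitIndex=5
Op 9: F2 acks idx 2 -> match: F0=5 F1=5 F2=3; commitIndex=5
Op 10: append 2 -> log_len=7

Answer: 5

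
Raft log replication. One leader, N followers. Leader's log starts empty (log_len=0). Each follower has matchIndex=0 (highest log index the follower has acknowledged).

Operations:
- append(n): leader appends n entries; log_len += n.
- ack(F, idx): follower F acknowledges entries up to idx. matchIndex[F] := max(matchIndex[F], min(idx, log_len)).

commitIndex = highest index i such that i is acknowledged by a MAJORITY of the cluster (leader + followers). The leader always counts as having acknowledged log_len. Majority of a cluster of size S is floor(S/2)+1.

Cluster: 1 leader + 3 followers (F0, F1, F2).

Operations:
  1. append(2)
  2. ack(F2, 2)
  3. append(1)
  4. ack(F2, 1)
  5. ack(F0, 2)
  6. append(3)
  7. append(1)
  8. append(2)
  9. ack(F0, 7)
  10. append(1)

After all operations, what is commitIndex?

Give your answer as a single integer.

Answer: 2

Derivation:
Op 1: append 2 -> log_len=2
Op 2: F2 acks idx 2 -> match: F0=0 F1=0 F2=2; commitIndex=0
Op 3: append 1 -> log_len=3
Op 4: F2 acks idx 1 -> match: F0=0 F1=0 F2=2; commitIndex=0
Op 5: F0 acks idx 2 -> match: F0=2 F1=0 F2=2; commitIndex=2
Op 6: append 3 -> log_len=6
Op 7: append 1 -> log_len=7
Op 8: append 2 -> log_len=9
Op 9: F0 acks idx 7 -> match: F0=7 F1=0 F2=2; commitIndex=2
Op 10: append 1 -> log_len=10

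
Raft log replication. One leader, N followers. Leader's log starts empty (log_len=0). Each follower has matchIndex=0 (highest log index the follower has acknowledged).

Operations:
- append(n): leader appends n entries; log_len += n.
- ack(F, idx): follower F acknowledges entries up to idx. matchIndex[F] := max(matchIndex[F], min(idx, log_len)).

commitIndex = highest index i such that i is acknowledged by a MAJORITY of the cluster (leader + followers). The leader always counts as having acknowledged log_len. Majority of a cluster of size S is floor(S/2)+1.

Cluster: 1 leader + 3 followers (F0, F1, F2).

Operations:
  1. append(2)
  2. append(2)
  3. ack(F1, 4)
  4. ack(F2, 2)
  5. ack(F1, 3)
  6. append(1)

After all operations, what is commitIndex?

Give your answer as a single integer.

Op 1: append 2 -> log_len=2
Op 2: append 2 -> log_len=4
Op 3: F1 acks idx 4 -> match: F0=0 F1=4 F2=0; commitIndex=0
Op 4: F2 acks idx 2 -> match: F0=0 F1=4 F2=2; commitIndex=2
Op 5: F1 acks idx 3 -> match: F0=0 F1=4 F2=2; commitIndex=2
Op 6: append 1 -> log_len=5

Answer: 2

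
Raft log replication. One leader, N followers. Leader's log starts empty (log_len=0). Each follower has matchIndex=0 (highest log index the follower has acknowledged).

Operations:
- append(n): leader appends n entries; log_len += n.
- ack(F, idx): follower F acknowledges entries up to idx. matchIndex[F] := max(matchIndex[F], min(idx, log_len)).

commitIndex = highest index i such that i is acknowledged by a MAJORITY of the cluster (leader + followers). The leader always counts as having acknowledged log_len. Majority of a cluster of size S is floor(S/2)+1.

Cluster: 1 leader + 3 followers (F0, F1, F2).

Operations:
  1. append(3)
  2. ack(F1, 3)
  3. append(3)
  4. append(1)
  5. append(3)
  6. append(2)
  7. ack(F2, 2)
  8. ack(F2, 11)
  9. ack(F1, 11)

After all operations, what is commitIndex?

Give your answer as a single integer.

Answer: 11

Derivation:
Op 1: append 3 -> log_len=3
Op 2: F1 acks idx 3 -> match: F0=0 F1=3 F2=0; commitIndex=0
Op 3: append 3 -> log_len=6
Op 4: append 1 -> log_len=7
Op 5: append 3 -> log_len=10
Op 6: append 2 -> log_len=12
Op 7: F2 acks idx 2 -> match: F0=0 F1=3 F2=2; commitIndex=2
Op 8: F2 acks idx 11 -> match: F0=0 F1=3 F2=11; commitIndex=3
Op 9: F1 acks idx 11 -> match: F0=0 F1=11 F2=11; commitIndex=11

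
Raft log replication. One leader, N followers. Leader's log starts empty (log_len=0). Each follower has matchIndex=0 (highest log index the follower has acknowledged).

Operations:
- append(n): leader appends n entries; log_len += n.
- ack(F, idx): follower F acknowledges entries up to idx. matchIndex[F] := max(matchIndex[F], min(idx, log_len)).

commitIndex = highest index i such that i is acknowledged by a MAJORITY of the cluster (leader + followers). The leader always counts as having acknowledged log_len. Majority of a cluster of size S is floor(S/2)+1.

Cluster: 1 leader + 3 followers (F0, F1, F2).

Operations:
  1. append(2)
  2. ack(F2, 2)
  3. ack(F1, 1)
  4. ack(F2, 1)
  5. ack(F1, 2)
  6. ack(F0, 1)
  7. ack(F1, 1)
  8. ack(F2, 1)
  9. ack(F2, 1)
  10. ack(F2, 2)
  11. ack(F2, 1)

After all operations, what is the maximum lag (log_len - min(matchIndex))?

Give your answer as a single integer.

Op 1: append 2 -> log_len=2
Op 2: F2 acks idx 2 -> match: F0=0 F1=0 F2=2; commitIndex=0
Op 3: F1 acks idx 1 -> match: F0=0 F1=1 F2=2; commitIndex=1
Op 4: F2 acks idx 1 -> match: F0=0 F1=1 F2=2; commitIndex=1
Op 5: F1 acks idx 2 -> match: F0=0 F1=2 F2=2; commitIndex=2
Op 6: F0 acks idx 1 -> match: F0=1 F1=2 F2=2; commitIndex=2
Op 7: F1 acks idx 1 -> match: F0=1 F1=2 F2=2; commitIndex=2
Op 8: F2 acks idx 1 -> match: F0=1 F1=2 F2=2; commitIndex=2
Op 9: F2 acks idx 1 -> match: F0=1 F1=2 F2=2; commitIndex=2
Op 10: F2 acks idx 2 -> match: F0=1 F1=2 F2=2; commitIndex=2
Op 11: F2 acks idx 1 -> match: F0=1 F1=2 F2=2; commitIndex=2

Answer: 1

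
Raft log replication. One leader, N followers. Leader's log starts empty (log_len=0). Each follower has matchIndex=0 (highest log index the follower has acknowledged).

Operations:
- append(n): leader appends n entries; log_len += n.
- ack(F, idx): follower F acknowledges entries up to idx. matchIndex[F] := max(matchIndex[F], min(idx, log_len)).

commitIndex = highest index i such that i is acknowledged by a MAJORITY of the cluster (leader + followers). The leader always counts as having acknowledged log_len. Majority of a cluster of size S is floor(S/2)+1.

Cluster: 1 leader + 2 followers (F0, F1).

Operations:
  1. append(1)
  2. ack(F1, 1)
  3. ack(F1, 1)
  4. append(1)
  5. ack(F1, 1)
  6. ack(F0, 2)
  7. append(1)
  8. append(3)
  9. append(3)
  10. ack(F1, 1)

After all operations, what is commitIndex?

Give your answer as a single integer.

Op 1: append 1 -> log_len=1
Op 2: F1 acks idx 1 -> match: F0=0 F1=1; commitIndex=1
Op 3: F1 acks idx 1 -> match: F0=0 F1=1; commitIndex=1
Op 4: append 1 -> log_len=2
Op 5: F1 acks idx 1 -> match: F0=0 F1=1; commitIndex=1
Op 6: F0 acks idx 2 -> match: F0=2 F1=1; commitIndex=2
Op 7: append 1 -> log_len=3
Op 8: append 3 -> log_len=6
Op 9: append 3 -> log_len=9
Op 10: F1 acks idx 1 -> match: F0=2 F1=1; commitIndex=2

Answer: 2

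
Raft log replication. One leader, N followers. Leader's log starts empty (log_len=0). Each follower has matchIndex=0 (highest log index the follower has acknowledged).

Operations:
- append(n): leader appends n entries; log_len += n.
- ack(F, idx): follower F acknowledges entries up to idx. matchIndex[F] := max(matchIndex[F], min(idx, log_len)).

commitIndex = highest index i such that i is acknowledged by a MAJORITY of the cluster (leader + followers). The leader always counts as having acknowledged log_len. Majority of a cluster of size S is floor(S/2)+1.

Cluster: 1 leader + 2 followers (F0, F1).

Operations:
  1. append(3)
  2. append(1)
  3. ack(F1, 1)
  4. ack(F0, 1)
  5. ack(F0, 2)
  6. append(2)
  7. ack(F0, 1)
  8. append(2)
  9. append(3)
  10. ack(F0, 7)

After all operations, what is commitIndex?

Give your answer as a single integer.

Answer: 7

Derivation:
Op 1: append 3 -> log_len=3
Op 2: append 1 -> log_len=4
Op 3: F1 acks idx 1 -> match: F0=0 F1=1; commitIndex=1
Op 4: F0 acks idx 1 -> match: F0=1 F1=1; commitIndex=1
Op 5: F0 acks idx 2 -> match: F0=2 F1=1; commitIndex=2
Op 6: append 2 -> log_len=6
Op 7: F0 acks idx 1 -> match: F0=2 F1=1; commitIndex=2
Op 8: append 2 -> log_len=8
Op 9: append 3 -> log_len=11
Op 10: F0 acks idx 7 -> match: F0=7 F1=1; commitIndex=7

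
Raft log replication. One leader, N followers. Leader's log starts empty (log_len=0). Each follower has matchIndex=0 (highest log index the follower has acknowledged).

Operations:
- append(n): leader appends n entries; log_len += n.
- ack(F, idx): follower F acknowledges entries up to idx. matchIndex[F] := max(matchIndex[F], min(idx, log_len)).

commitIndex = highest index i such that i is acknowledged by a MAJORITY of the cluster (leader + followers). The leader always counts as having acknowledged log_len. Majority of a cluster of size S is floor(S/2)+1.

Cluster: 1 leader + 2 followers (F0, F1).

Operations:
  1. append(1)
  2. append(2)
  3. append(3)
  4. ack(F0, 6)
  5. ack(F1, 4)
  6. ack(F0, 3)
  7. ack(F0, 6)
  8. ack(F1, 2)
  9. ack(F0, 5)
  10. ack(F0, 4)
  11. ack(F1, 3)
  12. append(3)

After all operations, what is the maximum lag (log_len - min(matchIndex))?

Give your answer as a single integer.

Answer: 5

Derivation:
Op 1: append 1 -> log_len=1
Op 2: append 2 -> log_len=3
Op 3: append 3 -> log_len=6
Op 4: F0 acks idx 6 -> match: F0=6 F1=0; commitIndex=6
Op 5: F1 acks idx 4 -> match: F0=6 F1=4; commitIndex=6
Op 6: F0 acks idx 3 -> match: F0=6 F1=4; commitIndex=6
Op 7: F0 acks idx 6 -> match: F0=6 F1=4; commitIndex=6
Op 8: F1 acks idx 2 -> match: F0=6 F1=4; commitIndex=6
Op 9: F0 acks idx 5 -> match: F0=6 F1=4; commitIndex=6
Op 10: F0 acks idx 4 -> match: F0=6 F1=4; commitIndex=6
Op 11: F1 acks idx 3 -> match: F0=6 F1=4; commitIndex=6
Op 12: append 3 -> log_len=9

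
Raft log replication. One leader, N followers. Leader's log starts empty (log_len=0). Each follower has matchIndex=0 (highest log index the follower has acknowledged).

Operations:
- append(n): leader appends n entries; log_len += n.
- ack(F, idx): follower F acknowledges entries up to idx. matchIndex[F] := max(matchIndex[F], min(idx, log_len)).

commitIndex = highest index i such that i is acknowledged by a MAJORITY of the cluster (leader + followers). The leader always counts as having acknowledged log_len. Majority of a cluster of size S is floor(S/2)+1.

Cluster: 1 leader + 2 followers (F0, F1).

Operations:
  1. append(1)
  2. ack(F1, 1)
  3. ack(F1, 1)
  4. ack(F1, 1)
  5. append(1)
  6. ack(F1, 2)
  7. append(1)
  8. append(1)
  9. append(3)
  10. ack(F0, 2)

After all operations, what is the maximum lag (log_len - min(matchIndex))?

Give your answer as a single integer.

Op 1: append 1 -> log_len=1
Op 2: F1 acks idx 1 -> match: F0=0 F1=1; commitIndex=1
Op 3: F1 acks idx 1 -> match: F0=0 F1=1; commitIndex=1
Op 4: F1 acks idx 1 -> match: F0=0 F1=1; commitIndex=1
Op 5: append 1 -> log_len=2
Op 6: F1 acks idx 2 -> match: F0=0 F1=2; commitIndex=2
Op 7: append 1 -> log_len=3
Op 8: append 1 -> log_len=4
Op 9: append 3 -> log_len=7
Op 10: F0 acks idx 2 -> match: F0=2 F1=2; commitIndex=2

Answer: 5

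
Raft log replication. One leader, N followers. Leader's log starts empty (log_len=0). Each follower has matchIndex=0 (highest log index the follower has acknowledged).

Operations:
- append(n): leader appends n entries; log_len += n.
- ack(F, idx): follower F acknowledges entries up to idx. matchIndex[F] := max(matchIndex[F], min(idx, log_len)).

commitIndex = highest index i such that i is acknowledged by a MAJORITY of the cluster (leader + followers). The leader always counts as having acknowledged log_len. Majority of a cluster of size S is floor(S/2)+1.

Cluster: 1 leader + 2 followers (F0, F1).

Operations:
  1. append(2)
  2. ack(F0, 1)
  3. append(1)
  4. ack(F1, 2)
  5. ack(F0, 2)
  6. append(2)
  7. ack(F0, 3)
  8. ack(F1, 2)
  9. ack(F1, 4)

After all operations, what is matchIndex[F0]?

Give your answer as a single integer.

Answer: 3

Derivation:
Op 1: append 2 -> log_len=2
Op 2: F0 acks idx 1 -> match: F0=1 F1=0; commitIndex=1
Op 3: append 1 -> log_len=3
Op 4: F1 acks idx 2 -> match: F0=1 F1=2; commitIndex=2
Op 5: F0 acks idx 2 -> match: F0=2 F1=2; commitIndex=2
Op 6: append 2 -> log_len=5
Op 7: F0 acks idx 3 -> match: F0=3 F1=2; commitIndex=3
Op 8: F1 acks idx 2 -> match: F0=3 F1=2; commitIndex=3
Op 9: F1 acks idx 4 -> match: F0=3 F1=4; commitIndex=4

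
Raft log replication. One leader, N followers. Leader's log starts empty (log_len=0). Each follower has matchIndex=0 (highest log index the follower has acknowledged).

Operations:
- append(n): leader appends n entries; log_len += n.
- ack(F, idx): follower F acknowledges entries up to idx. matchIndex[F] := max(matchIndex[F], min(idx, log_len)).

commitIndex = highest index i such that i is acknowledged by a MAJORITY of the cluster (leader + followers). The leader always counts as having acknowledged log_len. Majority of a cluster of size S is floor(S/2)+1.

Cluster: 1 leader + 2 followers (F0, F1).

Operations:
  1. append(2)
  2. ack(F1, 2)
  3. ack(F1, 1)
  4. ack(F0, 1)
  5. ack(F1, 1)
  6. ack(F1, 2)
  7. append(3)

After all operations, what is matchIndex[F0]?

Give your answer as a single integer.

Op 1: append 2 -> log_len=2
Op 2: F1 acks idx 2 -> match: F0=0 F1=2; commitIndex=2
Op 3: F1 acks idx 1 -> match: F0=0 F1=2; commitIndex=2
Op 4: F0 acks idx 1 -> match: F0=1 F1=2; commitIndex=2
Op 5: F1 acks idx 1 -> match: F0=1 F1=2; commitIndex=2
Op 6: F1 acks idx 2 -> match: F0=1 F1=2; commitIndex=2
Op 7: append 3 -> log_len=5

Answer: 1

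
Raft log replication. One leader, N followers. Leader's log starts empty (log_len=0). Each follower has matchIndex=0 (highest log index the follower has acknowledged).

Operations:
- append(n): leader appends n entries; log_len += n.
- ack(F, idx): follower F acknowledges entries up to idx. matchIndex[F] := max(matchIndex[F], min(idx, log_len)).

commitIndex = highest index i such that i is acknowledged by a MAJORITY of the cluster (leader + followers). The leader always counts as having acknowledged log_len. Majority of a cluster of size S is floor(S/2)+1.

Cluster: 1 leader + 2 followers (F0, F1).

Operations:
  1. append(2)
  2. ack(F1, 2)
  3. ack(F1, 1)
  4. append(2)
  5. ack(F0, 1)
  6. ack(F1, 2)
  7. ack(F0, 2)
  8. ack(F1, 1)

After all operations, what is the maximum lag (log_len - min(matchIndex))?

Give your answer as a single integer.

Op 1: append 2 -> log_len=2
Op 2: F1 acks idx 2 -> match: F0=0 F1=2; commitIndex=2
Op 3: F1 acks idx 1 -> match: F0=0 F1=2; commitIndex=2
Op 4: append 2 -> log_len=4
Op 5: F0 acks idx 1 -> match: F0=1 F1=2; commitIndex=2
Op 6: F1 acks idx 2 -> match: F0=1 F1=2; commitIndex=2
Op 7: F0 acks idx 2 -> match: F0=2 F1=2; commitIndex=2
Op 8: F1 acks idx 1 -> match: F0=2 F1=2; commitIndex=2

Answer: 2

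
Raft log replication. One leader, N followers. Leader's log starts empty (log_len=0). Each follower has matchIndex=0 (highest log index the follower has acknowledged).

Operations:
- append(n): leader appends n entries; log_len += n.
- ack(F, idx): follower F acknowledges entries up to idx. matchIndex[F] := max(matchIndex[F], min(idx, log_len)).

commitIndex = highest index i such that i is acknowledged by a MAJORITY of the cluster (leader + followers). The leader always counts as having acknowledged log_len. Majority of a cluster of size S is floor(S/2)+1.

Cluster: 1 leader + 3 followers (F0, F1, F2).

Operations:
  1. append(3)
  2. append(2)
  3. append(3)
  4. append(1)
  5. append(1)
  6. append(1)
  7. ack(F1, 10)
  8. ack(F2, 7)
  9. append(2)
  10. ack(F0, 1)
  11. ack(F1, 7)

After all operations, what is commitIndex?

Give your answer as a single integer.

Op 1: append 3 -> log_len=3
Op 2: append 2 -> log_len=5
Op 3: append 3 -> log_len=8
Op 4: append 1 -> log_len=9
Op 5: append 1 -> log_len=10
Op 6: append 1 -> log_len=11
Op 7: F1 acks idx 10 -> match: F0=0 F1=10 F2=0; commitIndex=0
Op 8: F2 acks idx 7 -> match: F0=0 F1=10 F2=7; commitIndex=7
Op 9: append 2 -> log_len=13
Op 10: F0 acks idx 1 -> match: F0=1 F1=10 F2=7; commitIndex=7
Op 11: F1 acks idx 7 -> match: F0=1 F1=10 F2=7; commitIndex=7

Answer: 7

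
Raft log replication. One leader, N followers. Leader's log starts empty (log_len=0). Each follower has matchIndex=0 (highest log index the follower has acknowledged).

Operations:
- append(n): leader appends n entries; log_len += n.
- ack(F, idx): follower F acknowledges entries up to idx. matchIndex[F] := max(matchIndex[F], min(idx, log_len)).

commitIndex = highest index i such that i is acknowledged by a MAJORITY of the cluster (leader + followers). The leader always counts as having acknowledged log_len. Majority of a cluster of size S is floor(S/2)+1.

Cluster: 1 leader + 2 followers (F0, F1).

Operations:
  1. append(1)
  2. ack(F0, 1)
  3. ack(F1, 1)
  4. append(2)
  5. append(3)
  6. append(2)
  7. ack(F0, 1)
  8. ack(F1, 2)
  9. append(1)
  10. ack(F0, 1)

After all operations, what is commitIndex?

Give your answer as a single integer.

Op 1: append 1 -> log_len=1
Op 2: F0 acks idx 1 -> match: F0=1 F1=0; commitIndex=1
Op 3: F1 acks idx 1 -> match: F0=1 F1=1; commitIndex=1
Op 4: append 2 -> log_len=3
Op 5: append 3 -> log_len=6
Op 6: append 2 -> log_len=8
Op 7: F0 acks idx 1 -> match: F0=1 F1=1; commitIndex=1
Op 8: F1 acks idx 2 -> match: F0=1 F1=2; commitIndex=2
Op 9: append 1 -> log_len=9
Op 10: F0 acks idx 1 -> match: F0=1 F1=2; commitIndex=2

Answer: 2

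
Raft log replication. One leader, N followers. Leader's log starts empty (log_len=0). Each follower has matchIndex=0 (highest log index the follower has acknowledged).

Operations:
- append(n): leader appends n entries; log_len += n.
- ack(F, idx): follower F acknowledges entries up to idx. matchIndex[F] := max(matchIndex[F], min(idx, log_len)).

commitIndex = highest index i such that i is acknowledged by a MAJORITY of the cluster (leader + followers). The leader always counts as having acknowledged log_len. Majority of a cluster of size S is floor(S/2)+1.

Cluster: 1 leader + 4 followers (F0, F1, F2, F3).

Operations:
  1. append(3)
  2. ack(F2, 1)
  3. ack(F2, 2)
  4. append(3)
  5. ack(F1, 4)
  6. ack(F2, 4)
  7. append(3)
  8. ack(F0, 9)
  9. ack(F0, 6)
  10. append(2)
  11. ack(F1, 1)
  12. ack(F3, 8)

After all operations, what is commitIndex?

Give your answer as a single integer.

Op 1: append 3 -> log_len=3
Op 2: F2 acks idx 1 -> match: F0=0 F1=0 F2=1 F3=0; commitIndex=0
Op 3: F2 acks idx 2 -> match: F0=0 F1=0 F2=2 F3=0; commitIndex=0
Op 4: append 3 -> log_len=6
Op 5: F1 acks idx 4 -> match: F0=0 F1=4 F2=2 F3=0; commitIndex=2
Op 6: F2 acks idx 4 -> match: F0=0 F1=4 F2=4 F3=0; commitIndex=4
Op 7: append 3 -> log_len=9
Op 8: F0 acks idx 9 -> match: F0=9 F1=4 F2=4 F3=0; commitIndex=4
Op 9: F0 acks idx 6 -> match: F0=9 F1=4 F2=4 F3=0; commitIndex=4
Op 10: append 2 -> log_len=11
Op 11: F1 acks idx 1 -> match: F0=9 F1=4 F2=4 F3=0; commitIndex=4
Op 12: F3 acks idx 8 -> match: F0=9 F1=4 F2=4 F3=8; commitIndex=8

Answer: 8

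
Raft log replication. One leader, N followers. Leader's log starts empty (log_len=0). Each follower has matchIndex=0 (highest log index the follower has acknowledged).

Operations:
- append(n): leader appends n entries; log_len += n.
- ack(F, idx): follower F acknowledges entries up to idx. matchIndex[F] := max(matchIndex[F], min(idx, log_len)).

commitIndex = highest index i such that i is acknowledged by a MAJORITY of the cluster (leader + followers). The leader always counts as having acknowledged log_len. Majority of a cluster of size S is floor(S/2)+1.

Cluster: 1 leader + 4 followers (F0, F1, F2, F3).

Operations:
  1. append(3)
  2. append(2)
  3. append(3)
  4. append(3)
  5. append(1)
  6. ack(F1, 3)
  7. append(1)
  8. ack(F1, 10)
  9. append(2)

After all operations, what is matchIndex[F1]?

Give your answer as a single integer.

Op 1: append 3 -> log_len=3
Op 2: append 2 -> log_len=5
Op 3: append 3 -> log_len=8
Op 4: append 3 -> log_len=11
Op 5: append 1 -> log_len=12
Op 6: F1 acks idx 3 -> match: F0=0 F1=3 F2=0 F3=0; commitIndex=0
Op 7: append 1 -> log_len=13
Op 8: F1 acks idx 10 -> match: F0=0 F1=10 F2=0 F3=0; commitIndex=0
Op 9: append 2 -> log_len=15

Answer: 10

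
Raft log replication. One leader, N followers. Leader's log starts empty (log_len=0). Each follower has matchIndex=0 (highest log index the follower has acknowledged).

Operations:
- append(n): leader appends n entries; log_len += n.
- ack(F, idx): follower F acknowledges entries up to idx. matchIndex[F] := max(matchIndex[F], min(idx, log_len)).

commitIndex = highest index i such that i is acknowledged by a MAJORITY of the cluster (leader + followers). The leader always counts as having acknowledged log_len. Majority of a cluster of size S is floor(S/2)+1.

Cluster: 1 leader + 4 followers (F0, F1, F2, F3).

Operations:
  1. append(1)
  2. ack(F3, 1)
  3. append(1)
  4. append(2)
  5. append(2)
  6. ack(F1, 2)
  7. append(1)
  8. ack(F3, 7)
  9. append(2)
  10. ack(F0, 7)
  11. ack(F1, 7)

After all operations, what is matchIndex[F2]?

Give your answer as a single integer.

Answer: 0

Derivation:
Op 1: append 1 -> log_len=1
Op 2: F3 acks idx 1 -> match: F0=0 F1=0 F2=0 F3=1; commitIndex=0
Op 3: append 1 -> log_len=2
Op 4: append 2 -> log_len=4
Op 5: append 2 -> log_len=6
Op 6: F1 acks idx 2 -> match: F0=0 F1=2 F2=0 F3=1; commitIndex=1
Op 7: append 1 -> log_len=7
Op 8: F3 acks idx 7 -> match: F0=0 F1=2 F2=0 F3=7; commitIndex=2
Op 9: append 2 -> log_len=9
Op 10: F0 acks idx 7 -> match: F0=7 F1=2 F2=0 F3=7; commitIndex=7
Op 11: F1 acks idx 7 -> match: F0=7 F1=7 F2=0 F3=7; commitIndex=7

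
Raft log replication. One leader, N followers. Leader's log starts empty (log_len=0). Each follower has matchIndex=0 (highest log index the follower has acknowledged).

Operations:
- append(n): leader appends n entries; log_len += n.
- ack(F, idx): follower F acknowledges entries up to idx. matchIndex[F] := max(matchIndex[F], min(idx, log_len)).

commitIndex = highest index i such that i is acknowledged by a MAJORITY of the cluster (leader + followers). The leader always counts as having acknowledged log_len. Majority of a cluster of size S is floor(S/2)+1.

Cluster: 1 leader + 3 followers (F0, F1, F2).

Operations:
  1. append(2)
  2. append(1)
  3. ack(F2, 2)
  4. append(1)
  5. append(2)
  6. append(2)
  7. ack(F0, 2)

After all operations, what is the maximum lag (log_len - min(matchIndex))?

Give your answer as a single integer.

Answer: 8

Derivation:
Op 1: append 2 -> log_len=2
Op 2: append 1 -> log_len=3
Op 3: F2 acks idx 2 -> match: F0=0 F1=0 F2=2; commitIndex=0
Op 4: append 1 -> log_len=4
Op 5: append 2 -> log_len=6
Op 6: append 2 -> log_len=8
Op 7: F0 acks idx 2 -> match: F0=2 F1=0 F2=2; commitIndex=2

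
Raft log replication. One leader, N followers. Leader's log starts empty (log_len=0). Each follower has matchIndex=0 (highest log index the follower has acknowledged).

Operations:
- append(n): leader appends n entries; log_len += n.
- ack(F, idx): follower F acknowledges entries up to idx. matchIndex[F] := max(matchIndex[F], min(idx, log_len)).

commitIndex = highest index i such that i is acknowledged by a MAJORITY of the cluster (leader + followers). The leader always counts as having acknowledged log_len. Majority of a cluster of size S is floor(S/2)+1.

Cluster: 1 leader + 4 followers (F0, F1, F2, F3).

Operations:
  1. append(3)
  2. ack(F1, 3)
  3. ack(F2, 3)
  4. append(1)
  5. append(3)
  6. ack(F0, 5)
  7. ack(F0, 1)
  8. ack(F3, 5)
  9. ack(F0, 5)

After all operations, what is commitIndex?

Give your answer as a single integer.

Answer: 5

Derivation:
Op 1: append 3 -> log_len=3
Op 2: F1 acks idx 3 -> match: F0=0 F1=3 F2=0 F3=0; commitIndex=0
Op 3: F2 acks idx 3 -> match: F0=0 F1=3 F2=3 F3=0; commitIndex=3
Op 4: append 1 -> log_len=4
Op 5: append 3 -> log_len=7
Op 6: F0 acks idx 5 -> match: F0=5 F1=3 F2=3 F3=0; commitIndex=3
Op 7: F0 acks idx 1 -> match: F0=5 F1=3 F2=3 F3=0; commitIndex=3
Op 8: F3 acks idx 5 -> match: F0=5 F1=3 F2=3 F3=5; commitIndex=5
Op 9: F0 acks idx 5 -> match: F0=5 F1=3 F2=3 F3=5; commitIndex=5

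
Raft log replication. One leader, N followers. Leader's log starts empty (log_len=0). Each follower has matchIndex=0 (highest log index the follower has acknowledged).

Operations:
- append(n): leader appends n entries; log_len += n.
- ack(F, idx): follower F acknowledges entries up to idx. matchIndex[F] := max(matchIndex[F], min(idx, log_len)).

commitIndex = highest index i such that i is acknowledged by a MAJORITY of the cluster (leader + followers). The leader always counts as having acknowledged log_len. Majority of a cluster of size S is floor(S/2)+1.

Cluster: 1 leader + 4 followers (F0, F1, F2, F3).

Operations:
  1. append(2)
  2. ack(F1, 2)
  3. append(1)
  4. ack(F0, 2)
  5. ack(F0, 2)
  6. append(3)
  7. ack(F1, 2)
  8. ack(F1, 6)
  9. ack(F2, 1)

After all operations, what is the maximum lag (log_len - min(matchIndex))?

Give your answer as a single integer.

Op 1: append 2 -> log_len=2
Op 2: F1 acks idx 2 -> match: F0=0 F1=2 F2=0 F3=0; commitIndex=0
Op 3: append 1 -> log_len=3
Op 4: F0 acks idx 2 -> match: F0=2 F1=2 F2=0 F3=0; commitIndex=2
Op 5: F0 acks idx 2 -> match: F0=2 F1=2 F2=0 F3=0; commitIndex=2
Op 6: append 3 -> log_len=6
Op 7: F1 acks idx 2 -> match: F0=2 F1=2 F2=0 F3=0; commitIndex=2
Op 8: F1 acks idx 6 -> match: F0=2 F1=6 F2=0 F3=0; commitIndex=2
Op 9: F2 acks idx 1 -> match: F0=2 F1=6 F2=1 F3=0; commitIndex=2

Answer: 6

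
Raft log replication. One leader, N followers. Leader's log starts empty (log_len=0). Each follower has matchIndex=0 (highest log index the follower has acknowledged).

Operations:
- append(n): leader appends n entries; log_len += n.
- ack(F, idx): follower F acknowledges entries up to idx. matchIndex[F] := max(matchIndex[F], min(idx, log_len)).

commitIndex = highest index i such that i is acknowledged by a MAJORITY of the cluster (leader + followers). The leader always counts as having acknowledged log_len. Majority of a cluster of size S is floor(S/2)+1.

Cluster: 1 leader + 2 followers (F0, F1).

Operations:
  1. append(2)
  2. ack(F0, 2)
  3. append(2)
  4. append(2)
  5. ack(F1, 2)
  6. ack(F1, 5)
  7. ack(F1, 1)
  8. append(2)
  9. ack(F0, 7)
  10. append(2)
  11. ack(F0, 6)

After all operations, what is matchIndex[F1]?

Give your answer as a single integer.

Op 1: append 2 -> log_len=2
Op 2: F0 acks idx 2 -> match: F0=2 F1=0; commitIndex=2
Op 3: append 2 -> log_len=4
Op 4: append 2 -> log_len=6
Op 5: F1 acks idx 2 -> match: F0=2 F1=2; commitIndex=2
Op 6: F1 acks idx 5 -> match: F0=2 F1=5; commitIndex=5
Op 7: F1 acks idx 1 -> match: F0=2 F1=5; commitIndex=5
Op 8: append 2 -> log_len=8
Op 9: F0 acks idx 7 -> match: F0=7 F1=5; commitIndex=7
Op 10: append 2 -> log_len=10
Op 11: F0 acks idx 6 -> match: F0=7 F1=5; commitIndex=7

Answer: 5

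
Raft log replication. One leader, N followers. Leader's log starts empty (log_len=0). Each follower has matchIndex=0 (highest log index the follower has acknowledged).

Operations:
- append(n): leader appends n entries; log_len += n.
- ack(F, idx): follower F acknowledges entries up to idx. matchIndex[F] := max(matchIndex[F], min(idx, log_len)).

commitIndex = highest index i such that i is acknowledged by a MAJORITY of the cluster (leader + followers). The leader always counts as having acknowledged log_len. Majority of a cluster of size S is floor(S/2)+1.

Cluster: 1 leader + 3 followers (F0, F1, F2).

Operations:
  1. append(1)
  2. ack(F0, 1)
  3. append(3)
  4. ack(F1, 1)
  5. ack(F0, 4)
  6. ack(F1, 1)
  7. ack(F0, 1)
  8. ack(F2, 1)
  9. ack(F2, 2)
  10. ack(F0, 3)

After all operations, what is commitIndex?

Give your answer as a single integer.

Answer: 2

Derivation:
Op 1: append 1 -> log_len=1
Op 2: F0 acks idx 1 -> match: F0=1 F1=0 F2=0; commitIndex=0
Op 3: append 3 -> log_len=4
Op 4: F1 acks idx 1 -> match: F0=1 F1=1 F2=0; commitIndex=1
Op 5: F0 acks idx 4 -> match: F0=4 F1=1 F2=0; commitIndex=1
Op 6: F1 acks idx 1 -> match: F0=4 F1=1 F2=0; commitIndex=1
Op 7: F0 acks idx 1 -> match: F0=4 F1=1 F2=0; commitIndex=1
Op 8: F2 acks idx 1 -> match: F0=4 F1=1 F2=1; commitIndex=1
Op 9: F2 acks idx 2 -> match: F0=4 F1=1 F2=2; commitIndex=2
Op 10: F0 acks idx 3 -> match: F0=4 F1=1 F2=2; commitIndex=2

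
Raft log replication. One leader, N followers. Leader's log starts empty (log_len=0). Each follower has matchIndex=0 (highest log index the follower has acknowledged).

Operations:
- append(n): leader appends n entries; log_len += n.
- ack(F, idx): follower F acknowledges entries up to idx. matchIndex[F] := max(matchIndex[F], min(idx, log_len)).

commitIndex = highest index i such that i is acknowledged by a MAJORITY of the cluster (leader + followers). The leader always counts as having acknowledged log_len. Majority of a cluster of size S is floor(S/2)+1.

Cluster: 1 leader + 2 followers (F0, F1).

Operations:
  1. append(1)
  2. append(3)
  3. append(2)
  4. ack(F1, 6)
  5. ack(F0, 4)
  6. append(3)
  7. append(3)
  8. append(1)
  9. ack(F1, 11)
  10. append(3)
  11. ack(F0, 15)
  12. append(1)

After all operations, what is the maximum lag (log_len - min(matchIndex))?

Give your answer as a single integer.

Op 1: append 1 -> log_len=1
Op 2: append 3 -> log_len=4
Op 3: append 2 -> log_len=6
Op 4: F1 acks idx 6 -> match: F0=0 F1=6; commitIndex=6
Op 5: F0 acks idx 4 -> match: F0=4 F1=6; commitIndex=6
Op 6: append 3 -> log_len=9
Op 7: append 3 -> log_len=12
Op 8: append 1 -> log_len=13
Op 9: F1 acks idx 11 -> match: F0=4 F1=11; commitIndex=11
Op 10: append 3 -> log_len=16
Op 11: F0 acks idx 15 -> match: F0=15 F1=11; commitIndex=15
Op 12: append 1 -> log_len=17

Answer: 6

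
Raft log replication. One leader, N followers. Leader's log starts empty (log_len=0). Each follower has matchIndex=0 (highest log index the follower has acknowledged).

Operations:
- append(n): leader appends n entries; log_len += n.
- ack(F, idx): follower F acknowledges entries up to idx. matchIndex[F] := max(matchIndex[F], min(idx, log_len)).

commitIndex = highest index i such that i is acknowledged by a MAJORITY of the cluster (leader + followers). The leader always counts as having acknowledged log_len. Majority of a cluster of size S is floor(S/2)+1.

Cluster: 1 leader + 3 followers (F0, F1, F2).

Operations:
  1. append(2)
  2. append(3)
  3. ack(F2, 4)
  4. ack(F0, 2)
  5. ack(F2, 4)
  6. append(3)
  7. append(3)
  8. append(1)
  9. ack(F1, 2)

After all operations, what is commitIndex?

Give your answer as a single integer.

Op 1: append 2 -> log_len=2
Op 2: append 3 -> log_len=5
Op 3: F2 acks idx 4 -> match: F0=0 F1=0 F2=4; commitIndex=0
Op 4: F0 acks idx 2 -> match: F0=2 F1=0 F2=4; commitIndex=2
Op 5: F2 acks idx 4 -> match: F0=2 F1=0 F2=4; commitIndex=2
Op 6: append 3 -> log_len=8
Op 7: append 3 -> log_len=11
Op 8: append 1 -> log_len=12
Op 9: F1 acks idx 2 -> match: F0=2 F1=2 F2=4; commitIndex=2

Answer: 2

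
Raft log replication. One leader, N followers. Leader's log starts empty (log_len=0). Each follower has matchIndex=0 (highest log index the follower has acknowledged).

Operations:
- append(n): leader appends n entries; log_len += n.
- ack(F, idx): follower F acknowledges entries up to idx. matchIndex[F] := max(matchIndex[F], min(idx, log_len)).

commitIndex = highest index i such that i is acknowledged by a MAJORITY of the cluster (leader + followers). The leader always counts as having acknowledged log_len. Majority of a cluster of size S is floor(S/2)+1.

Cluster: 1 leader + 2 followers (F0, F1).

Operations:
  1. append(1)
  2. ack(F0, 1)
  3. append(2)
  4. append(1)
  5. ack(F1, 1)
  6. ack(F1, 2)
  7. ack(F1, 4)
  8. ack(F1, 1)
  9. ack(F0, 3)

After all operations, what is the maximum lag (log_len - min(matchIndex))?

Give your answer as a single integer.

Op 1: append 1 -> log_len=1
Op 2: F0 acks idx 1 -> match: F0=1 F1=0; commitIndex=1
Op 3: append 2 -> log_len=3
Op 4: append 1 -> log_len=4
Op 5: F1 acks idx 1 -> match: F0=1 F1=1; commitIndex=1
Op 6: F1 acks idx 2 -> match: F0=1 F1=2; commitIndex=2
Op 7: F1 acks idx 4 -> match: F0=1 F1=4; commitIndex=4
Op 8: F1 acks idx 1 -> match: F0=1 F1=4; commitIndex=4
Op 9: F0 acks idx 3 -> match: F0=3 F1=4; commitIndex=4

Answer: 1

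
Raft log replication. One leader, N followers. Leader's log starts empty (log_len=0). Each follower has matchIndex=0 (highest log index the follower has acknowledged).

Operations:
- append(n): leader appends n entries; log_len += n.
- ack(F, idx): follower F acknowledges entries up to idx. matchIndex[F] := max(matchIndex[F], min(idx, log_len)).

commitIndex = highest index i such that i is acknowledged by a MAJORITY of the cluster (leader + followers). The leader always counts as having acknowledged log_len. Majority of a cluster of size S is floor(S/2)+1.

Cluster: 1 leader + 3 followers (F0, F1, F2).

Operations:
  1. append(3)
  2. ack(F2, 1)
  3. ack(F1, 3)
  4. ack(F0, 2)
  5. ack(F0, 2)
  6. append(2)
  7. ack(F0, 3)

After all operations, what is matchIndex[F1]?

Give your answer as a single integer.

Op 1: append 3 -> log_len=3
Op 2: F2 acks idx 1 -> match: F0=0 F1=0 F2=1; commitIndex=0
Op 3: F1 acks idx 3 -> match: F0=0 F1=3 F2=1; commitIndex=1
Op 4: F0 acks idx 2 -> match: F0=2 F1=3 F2=1; commitIndex=2
Op 5: F0 acks idx 2 -> match: F0=2 F1=3 F2=1; commitIndex=2
Op 6: append 2 -> log_len=5
Op 7: F0 acks idx 3 -> match: F0=3 F1=3 F2=1; commitIndex=3

Answer: 3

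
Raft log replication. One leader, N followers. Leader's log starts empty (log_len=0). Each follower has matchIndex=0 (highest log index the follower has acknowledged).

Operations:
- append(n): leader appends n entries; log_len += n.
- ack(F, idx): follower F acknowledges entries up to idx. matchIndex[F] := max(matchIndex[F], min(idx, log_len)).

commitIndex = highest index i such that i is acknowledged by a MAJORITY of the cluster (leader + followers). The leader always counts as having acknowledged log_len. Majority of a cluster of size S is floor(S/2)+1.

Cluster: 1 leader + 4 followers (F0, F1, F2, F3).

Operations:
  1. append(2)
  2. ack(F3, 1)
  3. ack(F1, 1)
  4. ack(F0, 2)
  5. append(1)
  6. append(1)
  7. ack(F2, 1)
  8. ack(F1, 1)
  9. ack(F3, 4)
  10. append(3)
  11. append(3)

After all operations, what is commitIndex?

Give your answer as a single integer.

Op 1: append 2 -> log_len=2
Op 2: F3 acks idx 1 -> match: F0=0 F1=0 F2=0 F3=1; commitIndex=0
Op 3: F1 acks idx 1 -> match: F0=0 F1=1 F2=0 F3=1; commitIndex=1
Op 4: F0 acks idx 2 -> match: F0=2 F1=1 F2=0 F3=1; commitIndex=1
Op 5: append 1 -> log_len=3
Op 6: append 1 -> log_len=4
Op 7: F2 acks idx 1 -> match: F0=2 F1=1 F2=1 F3=1; commitIndex=1
Op 8: F1 acks idx 1 -> match: F0=2 F1=1 F2=1 F3=1; commitIndex=1
Op 9: F3 acks idx 4 -> match: F0=2 F1=1 F2=1 F3=4; commitIndex=2
Op 10: append 3 -> log_len=7
Op 11: append 3 -> log_len=10

Answer: 2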